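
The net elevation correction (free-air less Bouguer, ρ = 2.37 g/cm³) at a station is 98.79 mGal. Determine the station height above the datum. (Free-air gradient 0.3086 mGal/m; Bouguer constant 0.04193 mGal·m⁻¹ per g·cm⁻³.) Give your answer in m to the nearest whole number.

Combined gradient = 0.3086 − 0.04193 × 2.37 = 0.2092259 mGal/m
h = 98.79 / 0.2092259 = 472.17 m

472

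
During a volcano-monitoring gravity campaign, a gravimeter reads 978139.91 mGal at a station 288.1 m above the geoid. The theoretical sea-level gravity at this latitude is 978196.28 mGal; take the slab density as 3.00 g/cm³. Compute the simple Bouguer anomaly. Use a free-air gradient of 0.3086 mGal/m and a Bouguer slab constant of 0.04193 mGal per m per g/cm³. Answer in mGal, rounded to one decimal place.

Free-air correction = 0.3086 × 288.1 = 88.91 mGal
Free-air anomaly = 978139.91 − 978196.28 + (88.91) = 32.54 mGal
Bouguer slab correction = 0.04193 × 3.00 × 288.1 = 36.24 mGal
Simple Bouguer anomaly = 32.54 − (36.24) = -3.70 mGal

-3.7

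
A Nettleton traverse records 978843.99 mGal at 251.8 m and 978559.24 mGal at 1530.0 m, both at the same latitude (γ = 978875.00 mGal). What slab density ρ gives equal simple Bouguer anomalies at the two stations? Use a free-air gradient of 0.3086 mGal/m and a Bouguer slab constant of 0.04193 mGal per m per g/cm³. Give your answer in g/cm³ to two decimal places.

Δg_obs = 978559.24 − 978843.99 = -284.75 mGal over Δh = 1530.0 − 251.8 = 1278.2 m
Equal Bouguer anomalies ⇒ Δg_obs + (0.3086 − 0.04193ρ)·Δh = 0
0.3086 − 0.04193ρ = −Δg_obs/Δh = 0.22277
ρ = (0.3086 − 0.22277) / 0.04193 = 2.05 g/cm³

2.05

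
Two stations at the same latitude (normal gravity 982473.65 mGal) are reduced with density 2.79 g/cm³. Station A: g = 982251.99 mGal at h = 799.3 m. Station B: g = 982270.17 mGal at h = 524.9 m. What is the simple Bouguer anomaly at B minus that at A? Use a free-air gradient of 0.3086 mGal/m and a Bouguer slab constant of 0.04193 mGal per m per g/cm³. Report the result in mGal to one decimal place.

Δg_SB(A) = 982251.99 − 982473.65 + 0.3086×799.3 − 0.04193×2.79×799.3 = -68.50 mGal
Δg_SB(B) = 982270.17 − 982473.65 + 0.3086×524.9 − 0.04193×2.79×524.9 = -102.90 mGal
Difference = -102.90 − (-68.50) = -34.40 mGal

-34.4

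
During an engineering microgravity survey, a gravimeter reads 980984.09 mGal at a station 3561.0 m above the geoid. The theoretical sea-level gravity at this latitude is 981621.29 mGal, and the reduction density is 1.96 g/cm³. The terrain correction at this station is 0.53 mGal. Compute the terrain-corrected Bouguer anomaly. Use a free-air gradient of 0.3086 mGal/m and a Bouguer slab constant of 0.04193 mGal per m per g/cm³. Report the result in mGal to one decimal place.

169.6

Free-air correction = 0.3086 × 3561.0 = 1098.92 mGal
Free-air anomaly = 980984.09 − 981621.29 + (1098.92) = 461.72 mGal
Bouguer slab correction = 0.04193 × 1.96 × 3561.0 = 292.65 mGal
Simple Bouguer anomaly = 461.72 − (292.65) = 169.07 mGal
Complete Bouguer anomaly = 169.07 + 0.53 = 169.60 mGal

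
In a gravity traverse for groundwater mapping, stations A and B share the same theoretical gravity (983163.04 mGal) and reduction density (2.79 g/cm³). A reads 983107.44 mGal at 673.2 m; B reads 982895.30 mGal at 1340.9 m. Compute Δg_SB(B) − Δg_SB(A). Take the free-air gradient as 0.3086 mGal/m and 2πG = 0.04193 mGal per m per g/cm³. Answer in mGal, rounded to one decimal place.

-84.2

Δg_SB(A) = 983107.44 − 983163.04 + 0.3086×673.2 − 0.04193×2.79×673.2 = 73.40 mGal
Δg_SB(B) = 982895.30 − 983163.04 + 0.3086×1340.9 − 0.04193×2.79×1340.9 = -10.80 mGal
Difference = -10.80 − (73.40) = -84.20 mGal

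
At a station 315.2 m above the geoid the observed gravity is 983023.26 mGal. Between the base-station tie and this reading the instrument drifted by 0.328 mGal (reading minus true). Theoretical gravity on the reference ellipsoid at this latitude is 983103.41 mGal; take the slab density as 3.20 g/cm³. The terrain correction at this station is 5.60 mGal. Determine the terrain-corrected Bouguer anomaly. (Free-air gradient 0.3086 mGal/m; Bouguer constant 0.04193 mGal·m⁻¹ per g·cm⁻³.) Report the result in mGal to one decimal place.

Drift-corrected reading = 983023.26 − (0.328) = 983022.932 mGal
Free-air correction = 0.3086 × 315.2 = 97.27 mGal
Free-air anomaly = 983022.932 − 983103.41 + (97.27) = 16.792 mGal
Bouguer slab correction = 0.04193 × 3.20 × 315.2 = 42.29 mGal
Simple Bouguer anomaly = 16.792 − (42.29) = -25.498 mGal
Complete Bouguer anomaly = -25.498 + 5.60 = -19.898 mGal

-19.9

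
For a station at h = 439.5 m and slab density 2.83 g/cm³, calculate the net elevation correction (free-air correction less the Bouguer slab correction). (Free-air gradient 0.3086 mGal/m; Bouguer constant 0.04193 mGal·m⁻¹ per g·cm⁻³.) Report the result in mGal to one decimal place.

83.5

Combined gradient = 0.3086 − 0.04193 × 2.83 = 0.1899381 mGal/m
Combined elevation correction = 0.1899381 × 439.5 = 83.5 mGal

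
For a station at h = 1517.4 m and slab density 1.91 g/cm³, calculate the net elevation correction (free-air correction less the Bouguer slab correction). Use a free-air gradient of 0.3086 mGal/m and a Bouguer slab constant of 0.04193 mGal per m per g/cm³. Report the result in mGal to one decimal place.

Combined gradient = 0.3086 − 0.04193 × 1.91 = 0.2285137 mGal/m
Combined elevation correction = 0.2285137 × 1517.4 = 346.7 mGal

346.7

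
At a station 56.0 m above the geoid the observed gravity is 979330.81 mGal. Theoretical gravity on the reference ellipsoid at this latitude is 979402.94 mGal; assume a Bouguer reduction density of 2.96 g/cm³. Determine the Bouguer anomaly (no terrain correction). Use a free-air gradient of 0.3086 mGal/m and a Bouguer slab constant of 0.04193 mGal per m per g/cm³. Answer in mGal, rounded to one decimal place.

-61.8

Free-air correction = 0.3086 × 56.0 = 17.28 mGal
Free-air anomaly = 979330.81 − 979402.94 + (17.28) = -54.85 mGal
Bouguer slab correction = 0.04193 × 2.96 × 56.0 = 6.95 mGal
Simple Bouguer anomaly = -54.85 − (6.95) = -61.80 mGal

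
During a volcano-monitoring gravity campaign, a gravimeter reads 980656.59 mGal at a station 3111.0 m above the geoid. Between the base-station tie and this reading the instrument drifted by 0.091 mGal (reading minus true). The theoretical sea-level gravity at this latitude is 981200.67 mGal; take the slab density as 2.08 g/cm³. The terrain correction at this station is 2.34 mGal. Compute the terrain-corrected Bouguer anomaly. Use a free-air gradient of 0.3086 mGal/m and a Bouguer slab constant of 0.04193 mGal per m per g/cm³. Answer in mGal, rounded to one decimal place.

Drift-corrected reading = 980656.59 − (0.091) = 980656.499 mGal
Free-air correction = 0.3086 × 3111.0 = 960.05 mGal
Free-air anomaly = 980656.499 − 981200.67 + (960.05) = 415.879 mGal
Bouguer slab correction = 0.04193 × 2.08 × 3111.0 = 271.32 mGal
Simple Bouguer anomaly = 415.879 − (271.32) = 144.559 mGal
Complete Bouguer anomaly = 144.559 + 2.34 = 146.899 mGal

146.9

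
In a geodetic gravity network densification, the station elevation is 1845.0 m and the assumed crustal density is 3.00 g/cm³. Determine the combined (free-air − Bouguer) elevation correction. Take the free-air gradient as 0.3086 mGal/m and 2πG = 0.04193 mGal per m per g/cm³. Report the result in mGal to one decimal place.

Combined gradient = 0.3086 − 0.04193 × 3.00 = 0.1828100 mGal/m
Combined elevation correction = 0.1828100 × 1845.0 = 337.3 mGal

337.3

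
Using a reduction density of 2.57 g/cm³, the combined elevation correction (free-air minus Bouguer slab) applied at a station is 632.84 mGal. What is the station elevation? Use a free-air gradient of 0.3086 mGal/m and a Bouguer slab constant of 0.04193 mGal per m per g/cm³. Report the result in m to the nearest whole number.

Combined gradient = 0.3086 − 0.04193 × 2.57 = 0.2008399 mGal/m
h = 632.84 / 0.2008399 = 3150.97 m

3151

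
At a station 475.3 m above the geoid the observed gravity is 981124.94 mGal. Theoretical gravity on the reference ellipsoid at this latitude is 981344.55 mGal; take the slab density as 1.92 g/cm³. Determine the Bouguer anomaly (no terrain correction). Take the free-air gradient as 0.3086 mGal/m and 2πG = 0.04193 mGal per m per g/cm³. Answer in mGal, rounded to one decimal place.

-111.2

Free-air correction = 0.3086 × 475.3 = 146.68 mGal
Free-air anomaly = 981124.94 − 981344.55 + (146.68) = -72.93 mGal
Bouguer slab correction = 0.04193 × 1.92 × 475.3 = 38.26 mGal
Simple Bouguer anomaly = -72.93 − (38.26) = -111.19 mGal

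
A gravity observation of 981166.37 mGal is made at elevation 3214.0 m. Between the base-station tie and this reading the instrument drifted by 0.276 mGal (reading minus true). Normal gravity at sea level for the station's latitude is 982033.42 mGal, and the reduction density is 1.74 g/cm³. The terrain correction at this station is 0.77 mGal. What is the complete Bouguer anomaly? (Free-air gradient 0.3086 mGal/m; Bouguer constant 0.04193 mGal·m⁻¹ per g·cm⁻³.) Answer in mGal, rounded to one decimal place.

Drift-corrected reading = 981166.37 − (0.276) = 981166.094 mGal
Free-air correction = 0.3086 × 3214.0 = 991.84 mGal
Free-air anomaly = 981166.094 − 982033.42 + (991.84) = 124.514 mGal
Bouguer slab correction = 0.04193 × 1.74 × 3214.0 = 234.49 mGal
Simple Bouguer anomaly = 124.514 − (234.49) = -109.976 mGal
Complete Bouguer anomaly = -109.976 + 0.77 = -109.206 mGal

-109.2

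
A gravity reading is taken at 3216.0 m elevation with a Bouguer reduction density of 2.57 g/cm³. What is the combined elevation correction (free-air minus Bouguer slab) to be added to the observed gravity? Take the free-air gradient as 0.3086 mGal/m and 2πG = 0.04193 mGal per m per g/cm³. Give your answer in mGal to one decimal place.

Combined gradient = 0.3086 − 0.04193 × 2.57 = 0.2008399 mGal/m
Combined elevation correction = 0.2008399 × 3216.0 = 645.9 mGal

645.9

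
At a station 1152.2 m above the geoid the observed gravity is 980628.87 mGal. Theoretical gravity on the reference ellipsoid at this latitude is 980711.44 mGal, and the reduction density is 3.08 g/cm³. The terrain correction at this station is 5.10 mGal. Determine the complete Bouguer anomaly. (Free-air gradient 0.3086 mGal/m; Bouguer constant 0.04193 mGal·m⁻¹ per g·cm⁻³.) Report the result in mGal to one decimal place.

Free-air correction = 0.3086 × 1152.2 = 355.57 mGal
Free-air anomaly = 980628.87 − 980711.44 + (355.57) = 273.00 mGal
Bouguer slab correction = 0.04193 × 3.08 × 1152.2 = 148.80 mGal
Simple Bouguer anomaly = 273.00 − (148.80) = 124.20 mGal
Complete Bouguer anomaly = 124.20 + 5.10 = 129.30 mGal

129.3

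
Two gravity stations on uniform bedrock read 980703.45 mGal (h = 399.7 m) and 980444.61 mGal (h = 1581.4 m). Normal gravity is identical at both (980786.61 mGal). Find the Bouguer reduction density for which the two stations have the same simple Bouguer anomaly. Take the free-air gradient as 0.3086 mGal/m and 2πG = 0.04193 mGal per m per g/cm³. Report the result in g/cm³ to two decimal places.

2.14

Δg_obs = 980444.61 − 980703.45 = -258.84 mGal over Δh = 1581.4 − 399.7 = 1181.7 m
Equal Bouguer anomalies ⇒ Δg_obs + (0.3086 − 0.04193ρ)·Δh = 0
0.3086 − 0.04193ρ = −Δg_obs/Δh = 0.21904
ρ = (0.3086 − 0.21904) / 0.04193 = 2.14 g/cm³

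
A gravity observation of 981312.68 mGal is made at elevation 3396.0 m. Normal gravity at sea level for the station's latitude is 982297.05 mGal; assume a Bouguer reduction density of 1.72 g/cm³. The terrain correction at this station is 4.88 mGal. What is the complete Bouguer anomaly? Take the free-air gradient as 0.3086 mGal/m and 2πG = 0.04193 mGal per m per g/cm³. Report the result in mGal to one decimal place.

Free-air correction = 0.3086 × 3396.0 = 1048.01 mGal
Free-air anomaly = 981312.68 − 982297.05 + (1048.01) = 63.64 mGal
Bouguer slab correction = 0.04193 × 1.72 × 3396.0 = 244.92 mGal
Simple Bouguer anomaly = 63.64 − (244.92) = -181.28 mGal
Complete Bouguer anomaly = -181.28 + 4.88 = -176.40 mGal

-176.4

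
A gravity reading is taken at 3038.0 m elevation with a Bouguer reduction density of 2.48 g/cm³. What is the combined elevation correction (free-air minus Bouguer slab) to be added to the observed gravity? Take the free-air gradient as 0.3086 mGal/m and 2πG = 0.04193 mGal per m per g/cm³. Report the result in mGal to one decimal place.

Combined gradient = 0.3086 − 0.04193 × 2.48 = 0.2046136 mGal/m
Combined elevation correction = 0.2046136 × 3038.0 = 621.6 mGal

621.6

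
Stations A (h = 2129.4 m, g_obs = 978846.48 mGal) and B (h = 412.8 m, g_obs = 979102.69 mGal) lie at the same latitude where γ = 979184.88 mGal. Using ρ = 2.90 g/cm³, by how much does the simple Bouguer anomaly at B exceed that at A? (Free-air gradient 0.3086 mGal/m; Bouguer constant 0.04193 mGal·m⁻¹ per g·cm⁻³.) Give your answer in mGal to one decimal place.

-64.8

Δg_SB(A) = 978846.48 − 979184.88 + 0.3086×2129.4 − 0.04193×2.90×2129.4 = 59.80 mGal
Δg_SB(B) = 979102.69 − 979184.88 + 0.3086×412.8 − 0.04193×2.90×412.8 = -5.00 mGal
Difference = -5.00 − (59.80) = -64.80 mGal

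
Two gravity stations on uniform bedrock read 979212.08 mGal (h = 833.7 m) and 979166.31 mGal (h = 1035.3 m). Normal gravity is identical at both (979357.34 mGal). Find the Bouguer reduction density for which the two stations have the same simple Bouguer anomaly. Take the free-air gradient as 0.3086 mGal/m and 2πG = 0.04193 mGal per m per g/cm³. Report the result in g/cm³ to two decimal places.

1.95

Δg_obs = 979166.31 − 979212.08 = -45.77 mGal over Δh = 1035.3 − 833.7 = 201.6 m
Equal Bouguer anomalies ⇒ Δg_obs + (0.3086 − 0.04193ρ)·Δh = 0
0.3086 − 0.04193ρ = −Δg_obs/Δh = 0.22703
ρ = (0.3086 − 0.22703) / 0.04193 = 1.95 g/cm³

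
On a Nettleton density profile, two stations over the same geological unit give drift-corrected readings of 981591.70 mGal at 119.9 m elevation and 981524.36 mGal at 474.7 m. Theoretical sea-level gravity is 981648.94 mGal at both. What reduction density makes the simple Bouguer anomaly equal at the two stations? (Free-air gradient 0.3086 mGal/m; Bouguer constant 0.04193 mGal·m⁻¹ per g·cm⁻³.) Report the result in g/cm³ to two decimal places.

2.83

Δg_obs = 981524.36 − 981591.70 = -67.34 mGal over Δh = 474.7 − 119.9 = 354.8 m
Equal Bouguer anomalies ⇒ Δg_obs + (0.3086 − 0.04193ρ)·Δh = 0
0.3086 − 0.04193ρ = −Δg_obs/Δh = 0.18980
ρ = (0.3086 − 0.18980) / 0.04193 = 2.83 g/cm³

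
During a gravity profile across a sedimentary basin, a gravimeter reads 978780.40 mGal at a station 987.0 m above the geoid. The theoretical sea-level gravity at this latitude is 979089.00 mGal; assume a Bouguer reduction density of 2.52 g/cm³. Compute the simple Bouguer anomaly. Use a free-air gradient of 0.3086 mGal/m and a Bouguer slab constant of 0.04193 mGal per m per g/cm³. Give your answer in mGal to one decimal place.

Free-air correction = 0.3086 × 987.0 = 304.59 mGal
Free-air anomaly = 978780.40 − 979089.00 + (304.59) = -4.01 mGal
Bouguer slab correction = 0.04193 × 2.52 × 987.0 = 104.29 mGal
Simple Bouguer anomaly = -4.01 − (104.29) = -108.30 mGal

-108.3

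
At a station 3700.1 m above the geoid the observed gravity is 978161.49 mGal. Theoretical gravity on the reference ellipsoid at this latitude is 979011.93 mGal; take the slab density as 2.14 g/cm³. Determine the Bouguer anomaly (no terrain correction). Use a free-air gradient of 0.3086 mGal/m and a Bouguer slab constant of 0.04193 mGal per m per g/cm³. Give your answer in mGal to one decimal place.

-40.6

Free-air correction = 0.3086 × 3700.1 = 1141.85 mGal
Free-air anomaly = 978161.49 − 979011.93 + (1141.85) = 291.41 mGal
Bouguer slab correction = 0.04193 × 2.14 × 3700.1 = 332.01 mGal
Simple Bouguer anomaly = 291.41 − (332.01) = -40.60 mGal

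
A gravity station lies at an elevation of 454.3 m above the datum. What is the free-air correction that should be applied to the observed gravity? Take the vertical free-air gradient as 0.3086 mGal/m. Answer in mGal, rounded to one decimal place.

Free-air correction = 0.3086 × 454.3 = 140.2 mGal

140.2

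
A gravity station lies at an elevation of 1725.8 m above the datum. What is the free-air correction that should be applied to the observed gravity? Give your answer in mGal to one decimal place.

532.6

Free-air correction = 0.3086 × 1725.8 = 532.6 mGal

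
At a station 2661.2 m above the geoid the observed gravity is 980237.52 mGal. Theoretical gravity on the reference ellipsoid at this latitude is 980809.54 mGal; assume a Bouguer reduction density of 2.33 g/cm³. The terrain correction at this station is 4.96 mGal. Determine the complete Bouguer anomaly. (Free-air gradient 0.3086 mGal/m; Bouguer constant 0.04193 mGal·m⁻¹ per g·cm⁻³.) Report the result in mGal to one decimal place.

-5.8

Free-air correction = 0.3086 × 2661.2 = 821.25 mGal
Free-air anomaly = 980237.52 − 980809.54 + (821.25) = 249.23 mGal
Bouguer slab correction = 0.04193 × 2.33 × 2661.2 = 259.99 mGal
Simple Bouguer anomaly = 249.23 − (259.99) = -10.76 mGal
Complete Bouguer anomaly = -10.76 + 4.96 = -5.80 mGal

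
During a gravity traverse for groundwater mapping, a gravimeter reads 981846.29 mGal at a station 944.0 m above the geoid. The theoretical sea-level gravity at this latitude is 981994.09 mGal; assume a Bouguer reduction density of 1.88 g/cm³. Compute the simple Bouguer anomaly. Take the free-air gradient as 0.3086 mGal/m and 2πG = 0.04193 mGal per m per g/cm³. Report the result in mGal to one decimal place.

69.1

Free-air correction = 0.3086 × 944.0 = 291.32 mGal
Free-air anomaly = 981846.29 − 981994.09 + (291.32) = 143.52 mGal
Bouguer slab correction = 0.04193 × 1.88 × 944.0 = 74.41 mGal
Simple Bouguer anomaly = 143.52 − (74.41) = 69.11 mGal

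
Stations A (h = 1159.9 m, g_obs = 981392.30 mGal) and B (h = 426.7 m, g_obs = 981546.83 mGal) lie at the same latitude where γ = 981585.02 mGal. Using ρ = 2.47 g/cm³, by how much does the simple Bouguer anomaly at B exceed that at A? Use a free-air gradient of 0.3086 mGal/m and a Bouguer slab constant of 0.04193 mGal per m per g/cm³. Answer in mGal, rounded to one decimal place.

Δg_SB(A) = 981392.30 − 981585.02 + 0.3086×1159.9 − 0.04193×2.47×1159.9 = 45.10 mGal
Δg_SB(B) = 981546.83 − 981585.02 + 0.3086×426.7 − 0.04193×2.47×426.7 = 49.30 mGal
Difference = 49.30 − (45.10) = 4.20 mGal

4.2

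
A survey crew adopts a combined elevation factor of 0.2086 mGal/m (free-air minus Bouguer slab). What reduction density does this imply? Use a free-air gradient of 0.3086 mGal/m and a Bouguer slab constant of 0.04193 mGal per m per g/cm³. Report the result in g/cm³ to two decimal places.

0.2086 = 0.3086 − 0.04193 × ρ
ρ = (0.3086 − 0.2086) / 0.04193 = 2.38 g/cm³

2.38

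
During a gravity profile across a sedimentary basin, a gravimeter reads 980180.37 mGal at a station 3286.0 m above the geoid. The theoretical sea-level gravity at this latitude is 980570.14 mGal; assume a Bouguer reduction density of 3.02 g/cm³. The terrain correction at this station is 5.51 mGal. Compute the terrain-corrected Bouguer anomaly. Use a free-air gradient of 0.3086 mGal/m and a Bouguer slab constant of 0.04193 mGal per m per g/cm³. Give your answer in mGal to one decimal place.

Free-air correction = 0.3086 × 3286.0 = 1014.06 mGal
Free-air anomaly = 980180.37 − 980570.14 + (1014.06) = 624.29 mGal
Bouguer slab correction = 0.04193 × 3.02 × 3286.0 = 416.10 mGal
Simple Bouguer anomaly = 624.29 − (416.10) = 208.19 mGal
Complete Bouguer anomaly = 208.19 + 5.51 = 213.70 mGal

213.7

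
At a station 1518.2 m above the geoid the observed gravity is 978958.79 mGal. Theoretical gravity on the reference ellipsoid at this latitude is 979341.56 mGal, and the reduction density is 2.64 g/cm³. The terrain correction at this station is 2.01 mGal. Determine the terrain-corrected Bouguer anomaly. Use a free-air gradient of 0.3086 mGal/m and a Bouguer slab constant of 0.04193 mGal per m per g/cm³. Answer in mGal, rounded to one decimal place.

Free-air correction = 0.3086 × 1518.2 = 468.52 mGal
Free-air anomaly = 978958.79 − 979341.56 + (468.52) = 85.75 mGal
Bouguer slab correction = 0.04193 × 2.64 × 1518.2 = 168.06 mGal
Simple Bouguer anomaly = 85.75 − (168.06) = -82.31 mGal
Complete Bouguer anomaly = -82.31 + 2.01 = -80.30 mGal

-80.3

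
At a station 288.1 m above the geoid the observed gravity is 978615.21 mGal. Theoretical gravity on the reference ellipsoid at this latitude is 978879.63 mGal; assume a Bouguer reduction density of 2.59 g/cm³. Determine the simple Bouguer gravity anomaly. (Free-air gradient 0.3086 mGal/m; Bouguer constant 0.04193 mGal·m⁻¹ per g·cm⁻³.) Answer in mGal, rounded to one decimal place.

Free-air correction = 0.3086 × 288.1 = 88.91 mGal
Free-air anomaly = 978615.21 − 978879.63 + (88.91) = -175.51 mGal
Bouguer slab correction = 0.04193 × 2.59 × 288.1 = 31.29 mGal
Simple Bouguer anomaly = -175.51 − (31.29) = -206.80 mGal

-206.8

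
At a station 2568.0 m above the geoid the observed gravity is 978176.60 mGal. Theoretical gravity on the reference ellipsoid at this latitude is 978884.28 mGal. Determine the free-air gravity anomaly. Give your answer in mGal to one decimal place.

Free-air correction = 0.3086 × 2568.0 = 792.48 mGal
Free-air anomaly = 978176.60 − 978884.28 + (792.48) = 84.80 mGal

84.8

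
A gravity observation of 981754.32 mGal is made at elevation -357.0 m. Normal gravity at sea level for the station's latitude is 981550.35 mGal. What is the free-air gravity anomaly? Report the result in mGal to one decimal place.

93.8

Free-air correction = 0.3086 × -357.0 = -110.17 mGal
Free-air anomaly = 981754.32 − 981550.35 + (-110.17) = 93.80 mGal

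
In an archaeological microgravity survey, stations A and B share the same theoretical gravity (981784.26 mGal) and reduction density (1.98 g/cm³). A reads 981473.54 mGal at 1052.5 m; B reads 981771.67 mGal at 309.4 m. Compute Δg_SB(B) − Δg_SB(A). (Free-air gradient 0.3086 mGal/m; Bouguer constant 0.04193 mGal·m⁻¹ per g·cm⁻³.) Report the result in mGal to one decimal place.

130.5

Δg_SB(A) = 981473.54 − 981784.26 + 0.3086×1052.5 − 0.04193×1.98×1052.5 = -73.30 mGal
Δg_SB(B) = 981771.67 − 981784.26 + 0.3086×309.4 − 0.04193×1.98×309.4 = 57.20 mGal
Difference = 57.20 − (-73.30) = 130.50 mGal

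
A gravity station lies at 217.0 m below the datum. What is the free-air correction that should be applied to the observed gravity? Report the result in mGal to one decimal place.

-67.0

Free-air correction = 0.3086 × -217.0 = -67.0 mGal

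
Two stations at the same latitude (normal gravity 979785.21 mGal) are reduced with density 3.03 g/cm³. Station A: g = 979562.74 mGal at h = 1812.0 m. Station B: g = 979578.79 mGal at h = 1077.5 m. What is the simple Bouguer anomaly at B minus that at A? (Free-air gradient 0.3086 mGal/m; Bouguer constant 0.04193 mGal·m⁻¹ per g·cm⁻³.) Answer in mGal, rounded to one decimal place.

Δg_SB(A) = 979562.74 − 979785.21 + 0.3086×1812.0 − 0.04193×3.03×1812.0 = 106.50 mGal
Δg_SB(B) = 979578.79 − 979785.21 + 0.3086×1077.5 − 0.04193×3.03×1077.5 = -10.80 mGal
Difference = -10.80 − (106.50) = -117.30 mGal

-117.3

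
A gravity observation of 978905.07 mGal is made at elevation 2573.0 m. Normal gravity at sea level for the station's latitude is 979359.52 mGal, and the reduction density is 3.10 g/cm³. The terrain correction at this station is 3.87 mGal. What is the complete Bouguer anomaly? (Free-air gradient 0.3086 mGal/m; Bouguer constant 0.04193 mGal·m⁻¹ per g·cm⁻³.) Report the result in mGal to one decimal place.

Free-air correction = 0.3086 × 2573.0 = 794.03 mGal
Free-air anomaly = 978905.07 − 979359.52 + (794.03) = 339.58 mGal
Bouguer slab correction = 0.04193 × 3.10 × 2573.0 = 334.45 mGal
Simple Bouguer anomaly = 339.58 − (334.45) = 5.13 mGal
Complete Bouguer anomaly = 5.13 + 3.87 = 9.00 mGal

9.0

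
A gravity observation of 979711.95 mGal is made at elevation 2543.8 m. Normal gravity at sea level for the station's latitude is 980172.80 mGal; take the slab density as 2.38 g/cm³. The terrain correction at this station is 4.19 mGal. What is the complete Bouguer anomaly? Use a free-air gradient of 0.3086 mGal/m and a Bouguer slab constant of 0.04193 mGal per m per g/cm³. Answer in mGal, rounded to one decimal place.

74.5

Free-air correction = 0.3086 × 2543.8 = 785.02 mGal
Free-air anomaly = 979711.95 − 980172.80 + (785.02) = 324.17 mGal
Bouguer slab correction = 0.04193 × 2.38 × 2543.8 = 253.85 mGal
Simple Bouguer anomaly = 324.17 − (253.85) = 70.32 mGal
Complete Bouguer anomaly = 70.32 + 4.19 = 74.51 mGal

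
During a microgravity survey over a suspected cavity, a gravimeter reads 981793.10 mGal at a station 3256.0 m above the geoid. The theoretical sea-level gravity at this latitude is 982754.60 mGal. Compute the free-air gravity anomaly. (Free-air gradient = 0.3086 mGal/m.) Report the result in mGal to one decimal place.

Free-air correction = 0.3086 × 3256.0 = 1004.80 mGal
Free-air anomaly = 981793.10 − 982754.60 + (1004.80) = 43.30 mGal

43.3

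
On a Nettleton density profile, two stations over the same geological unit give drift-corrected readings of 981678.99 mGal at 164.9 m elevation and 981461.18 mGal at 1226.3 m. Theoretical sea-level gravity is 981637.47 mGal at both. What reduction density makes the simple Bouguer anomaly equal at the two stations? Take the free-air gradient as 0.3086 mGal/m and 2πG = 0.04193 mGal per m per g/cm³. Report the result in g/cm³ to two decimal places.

Δg_obs = 981461.18 − 981678.99 = -217.81 mGal over Δh = 1226.3 − 164.9 = 1061.4 m
Equal Bouguer anomalies ⇒ Δg_obs + (0.3086 − 0.04193ρ)·Δh = 0
0.3086 − 0.04193ρ = −Δg_obs/Δh = 0.20521
ρ = (0.3086 − 0.20521) / 0.04193 = 2.47 g/cm³

2.47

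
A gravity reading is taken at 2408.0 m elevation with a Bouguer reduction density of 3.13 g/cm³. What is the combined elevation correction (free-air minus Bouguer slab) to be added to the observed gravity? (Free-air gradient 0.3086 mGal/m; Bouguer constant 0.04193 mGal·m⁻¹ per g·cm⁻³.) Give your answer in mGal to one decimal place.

Combined gradient = 0.3086 − 0.04193 × 3.13 = 0.1773591 mGal/m
Combined elevation correction = 0.1773591 × 2408.0 = 427.1 mGal

427.1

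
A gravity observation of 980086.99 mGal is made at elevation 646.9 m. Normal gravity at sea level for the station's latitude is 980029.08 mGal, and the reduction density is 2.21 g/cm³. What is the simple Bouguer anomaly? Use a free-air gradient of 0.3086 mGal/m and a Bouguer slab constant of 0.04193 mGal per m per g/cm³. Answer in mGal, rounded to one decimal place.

197.6

Free-air correction = 0.3086 × 646.9 = 199.63 mGal
Free-air anomaly = 980086.99 − 980029.08 + (199.63) = 257.54 mGal
Bouguer slab correction = 0.04193 × 2.21 × 646.9 = 59.95 mGal
Simple Bouguer anomaly = 257.54 − (59.95) = 197.59 mGal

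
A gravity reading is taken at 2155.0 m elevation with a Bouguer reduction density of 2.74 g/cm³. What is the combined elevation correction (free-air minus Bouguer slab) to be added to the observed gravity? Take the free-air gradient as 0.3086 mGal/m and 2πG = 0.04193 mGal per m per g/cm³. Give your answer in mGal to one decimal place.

417.4

Combined gradient = 0.3086 − 0.04193 × 2.74 = 0.1937118 mGal/m
Combined elevation correction = 0.1937118 × 2155.0 = 417.4 mGal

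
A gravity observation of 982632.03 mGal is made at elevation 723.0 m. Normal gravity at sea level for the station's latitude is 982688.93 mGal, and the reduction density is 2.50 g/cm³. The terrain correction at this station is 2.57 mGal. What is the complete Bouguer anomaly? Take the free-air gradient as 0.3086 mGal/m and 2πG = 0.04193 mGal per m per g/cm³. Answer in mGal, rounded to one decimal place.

93.0

Free-air correction = 0.3086 × 723.0 = 223.12 mGal
Free-air anomaly = 982632.03 − 982688.93 + (223.12) = 166.22 mGal
Bouguer slab correction = 0.04193 × 2.50 × 723.0 = 75.79 mGal
Simple Bouguer anomaly = 166.22 − (75.79) = 90.43 mGal
Complete Bouguer anomaly = 90.43 + 2.57 = 93.00 mGal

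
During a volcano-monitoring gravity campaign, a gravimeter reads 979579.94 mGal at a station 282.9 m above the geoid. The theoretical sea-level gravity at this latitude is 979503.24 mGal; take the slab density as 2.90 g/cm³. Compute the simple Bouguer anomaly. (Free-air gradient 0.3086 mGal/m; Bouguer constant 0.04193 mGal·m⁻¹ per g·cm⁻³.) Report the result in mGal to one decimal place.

129.6

Free-air correction = 0.3086 × 282.9 = 87.30 mGal
Free-air anomaly = 979579.94 − 979503.24 + (87.30) = 164.00 mGal
Bouguer slab correction = 0.04193 × 2.90 × 282.9 = 34.40 mGal
Simple Bouguer anomaly = 164.00 − (34.40) = 129.60 mGal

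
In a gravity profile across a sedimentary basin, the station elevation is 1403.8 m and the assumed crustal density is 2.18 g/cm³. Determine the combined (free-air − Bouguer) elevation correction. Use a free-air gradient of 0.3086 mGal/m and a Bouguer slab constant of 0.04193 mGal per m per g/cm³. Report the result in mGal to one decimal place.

Combined gradient = 0.3086 − 0.04193 × 2.18 = 0.2171926 mGal/m
Combined elevation correction = 0.2171926 × 1403.8 = 304.9 mGal

304.9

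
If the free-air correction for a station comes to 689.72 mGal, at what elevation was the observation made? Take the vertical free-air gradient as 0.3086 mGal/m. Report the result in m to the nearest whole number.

h = 689.72 / 0.3086 = 2235.00 m

2235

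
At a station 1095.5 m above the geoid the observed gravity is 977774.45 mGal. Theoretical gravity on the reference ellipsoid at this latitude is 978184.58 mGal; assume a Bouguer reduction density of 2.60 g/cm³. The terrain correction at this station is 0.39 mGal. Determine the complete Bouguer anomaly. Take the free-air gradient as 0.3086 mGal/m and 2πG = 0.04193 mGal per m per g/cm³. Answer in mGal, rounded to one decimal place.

Free-air correction = 0.3086 × 1095.5 = 338.07 mGal
Free-air anomaly = 977774.45 − 978184.58 + (338.07) = -72.06 mGal
Bouguer slab correction = 0.04193 × 2.60 × 1095.5 = 119.43 mGal
Simple Bouguer anomaly = -72.06 − (119.43) = -191.49 mGal
Complete Bouguer anomaly = -191.49 + 0.39 = -191.10 mGal

-191.1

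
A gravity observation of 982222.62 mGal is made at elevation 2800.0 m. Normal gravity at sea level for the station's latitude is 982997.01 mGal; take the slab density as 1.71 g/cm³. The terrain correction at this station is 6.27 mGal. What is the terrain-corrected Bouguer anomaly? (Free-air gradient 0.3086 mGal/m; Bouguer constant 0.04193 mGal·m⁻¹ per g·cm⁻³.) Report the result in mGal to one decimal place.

Free-air correction = 0.3086 × 2800.0 = 864.08 mGal
Free-air anomaly = 982222.62 − 982997.01 + (864.08) = 89.69 mGal
Bouguer slab correction = 0.04193 × 1.71 × 2800.0 = 200.76 mGal
Simple Bouguer anomaly = 89.69 − (200.76) = -111.07 mGal
Complete Bouguer anomaly = -111.07 + 6.27 = -104.80 mGal

-104.8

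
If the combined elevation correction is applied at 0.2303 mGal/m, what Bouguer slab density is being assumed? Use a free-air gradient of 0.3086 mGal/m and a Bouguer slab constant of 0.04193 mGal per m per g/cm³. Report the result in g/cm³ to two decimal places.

0.2303 = 0.3086 − 0.04193 × ρ
ρ = (0.3086 − 0.2303) / 0.04193 = 1.87 g/cm³

1.87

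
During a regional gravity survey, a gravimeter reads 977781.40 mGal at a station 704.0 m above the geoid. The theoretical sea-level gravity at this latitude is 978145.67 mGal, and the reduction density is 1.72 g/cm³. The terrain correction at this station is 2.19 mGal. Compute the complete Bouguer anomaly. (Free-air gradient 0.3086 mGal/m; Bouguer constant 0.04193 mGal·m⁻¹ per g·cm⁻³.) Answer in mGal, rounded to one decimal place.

Free-air correction = 0.3086 × 704.0 = 217.25 mGal
Free-air anomaly = 977781.40 − 978145.67 + (217.25) = -147.02 mGal
Bouguer slab correction = 0.04193 × 1.72 × 704.0 = 50.77 mGal
Simple Bouguer anomaly = -147.02 − (50.77) = -197.79 mGal
Complete Bouguer anomaly = -197.79 + 2.19 = -195.60 mGal

-195.6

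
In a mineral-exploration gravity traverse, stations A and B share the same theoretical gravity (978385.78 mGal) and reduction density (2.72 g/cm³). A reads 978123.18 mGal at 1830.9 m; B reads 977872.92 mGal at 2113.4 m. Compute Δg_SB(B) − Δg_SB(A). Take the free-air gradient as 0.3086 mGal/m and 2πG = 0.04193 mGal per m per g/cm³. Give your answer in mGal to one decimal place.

Δg_SB(A) = 978123.18 − 978385.78 + 0.3086×1830.9 − 0.04193×2.72×1830.9 = 93.60 mGal
Δg_SB(B) = 977872.92 − 978385.78 + 0.3086×2113.4 − 0.04193×2.72×2113.4 = -101.70 mGal
Difference = -101.70 − (93.60) = -195.30 mGal

-195.3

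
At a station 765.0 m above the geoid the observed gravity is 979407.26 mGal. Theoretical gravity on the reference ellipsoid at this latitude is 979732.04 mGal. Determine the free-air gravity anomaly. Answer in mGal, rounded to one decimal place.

-88.7

Free-air correction = 0.3086 × 765.0 = 236.08 mGal
Free-air anomaly = 979407.26 − 979732.04 + (236.08) = -88.70 mGal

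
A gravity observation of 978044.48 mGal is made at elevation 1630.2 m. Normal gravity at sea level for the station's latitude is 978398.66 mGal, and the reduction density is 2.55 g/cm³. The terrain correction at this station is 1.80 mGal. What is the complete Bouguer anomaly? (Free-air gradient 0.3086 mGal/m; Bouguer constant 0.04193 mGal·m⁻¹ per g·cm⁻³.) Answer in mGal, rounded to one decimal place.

-23.6

Free-air correction = 0.3086 × 1630.2 = 503.08 mGal
Free-air anomaly = 978044.48 − 978398.66 + (503.08) = 148.90 mGal
Bouguer slab correction = 0.04193 × 2.55 × 1630.2 = 174.30 mGal
Simple Bouguer anomaly = 148.90 − (174.30) = -25.40 mGal
Complete Bouguer anomaly = -25.40 + 1.80 = -23.60 mGal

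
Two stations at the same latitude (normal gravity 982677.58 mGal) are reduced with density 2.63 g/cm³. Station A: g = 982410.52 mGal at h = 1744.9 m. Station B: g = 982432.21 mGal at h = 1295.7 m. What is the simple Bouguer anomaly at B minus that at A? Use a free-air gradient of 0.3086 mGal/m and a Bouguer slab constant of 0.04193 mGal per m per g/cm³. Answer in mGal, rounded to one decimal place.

-67.4

Δg_SB(A) = 982410.52 − 982677.58 + 0.3086×1744.9 − 0.04193×2.63×1744.9 = 79.00 mGal
Δg_SB(B) = 982432.21 − 982677.58 + 0.3086×1295.7 − 0.04193×2.63×1295.7 = 11.60 mGal
Difference = 11.60 − (79.00) = -67.40 mGal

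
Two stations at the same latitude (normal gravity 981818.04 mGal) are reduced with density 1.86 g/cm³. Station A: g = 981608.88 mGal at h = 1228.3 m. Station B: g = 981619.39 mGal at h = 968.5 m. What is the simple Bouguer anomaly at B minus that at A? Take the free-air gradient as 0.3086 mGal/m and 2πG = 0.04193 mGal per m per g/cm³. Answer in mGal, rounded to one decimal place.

-49.4

Δg_SB(A) = 981608.88 − 981818.04 + 0.3086×1228.3 − 0.04193×1.86×1228.3 = 74.10 mGal
Δg_SB(B) = 981619.39 − 981818.04 + 0.3086×968.5 − 0.04193×1.86×968.5 = 24.70 mGal
Difference = 24.70 − (74.10) = -49.40 mGal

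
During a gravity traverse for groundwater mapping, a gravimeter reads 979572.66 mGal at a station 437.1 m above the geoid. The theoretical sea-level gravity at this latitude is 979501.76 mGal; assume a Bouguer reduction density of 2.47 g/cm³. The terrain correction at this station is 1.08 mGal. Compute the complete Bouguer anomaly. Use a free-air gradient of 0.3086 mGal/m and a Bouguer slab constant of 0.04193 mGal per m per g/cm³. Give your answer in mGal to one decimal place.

161.6

Free-air correction = 0.3086 × 437.1 = 134.89 mGal
Free-air anomaly = 979572.66 − 979501.76 + (134.89) = 205.79 mGal
Bouguer slab correction = 0.04193 × 2.47 × 437.1 = 45.27 mGal
Simple Bouguer anomaly = 205.79 − (45.27) = 160.52 mGal
Complete Bouguer anomaly = 160.52 + 1.08 = 161.60 mGal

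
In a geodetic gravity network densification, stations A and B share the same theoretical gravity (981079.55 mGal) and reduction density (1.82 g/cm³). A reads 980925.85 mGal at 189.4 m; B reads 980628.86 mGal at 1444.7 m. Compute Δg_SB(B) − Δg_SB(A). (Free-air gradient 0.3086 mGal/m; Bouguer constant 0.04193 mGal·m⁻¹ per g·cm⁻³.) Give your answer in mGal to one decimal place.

Δg_SB(A) = 980925.85 − 981079.55 + 0.3086×189.4 − 0.04193×1.82×189.4 = -109.70 mGal
Δg_SB(B) = 980628.86 − 981079.55 + 0.3086×1444.7 − 0.04193×1.82×1444.7 = -115.10 mGal
Difference = -115.10 − (-109.70) = -5.40 mGal

-5.4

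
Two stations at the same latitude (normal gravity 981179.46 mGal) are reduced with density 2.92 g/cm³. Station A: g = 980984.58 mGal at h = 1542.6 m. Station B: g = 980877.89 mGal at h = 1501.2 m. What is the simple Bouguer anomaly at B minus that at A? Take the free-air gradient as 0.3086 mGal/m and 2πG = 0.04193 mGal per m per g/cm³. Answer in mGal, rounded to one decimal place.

-114.4

Δg_SB(A) = 980984.58 − 981179.46 + 0.3086×1542.6 − 0.04193×2.92×1542.6 = 92.30 mGal
Δg_SB(B) = 980877.89 − 981179.46 + 0.3086×1501.2 − 0.04193×2.92×1501.2 = -22.10 mGal
Difference = -22.10 − (92.30) = -114.40 mGal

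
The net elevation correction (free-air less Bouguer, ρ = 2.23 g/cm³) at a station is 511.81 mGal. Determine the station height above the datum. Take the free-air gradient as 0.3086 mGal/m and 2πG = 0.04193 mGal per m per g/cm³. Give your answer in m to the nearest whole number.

2379

Combined gradient = 0.3086 − 0.04193 × 2.23 = 0.2150961 mGal/m
h = 511.81 / 0.2150961 = 2379.45 m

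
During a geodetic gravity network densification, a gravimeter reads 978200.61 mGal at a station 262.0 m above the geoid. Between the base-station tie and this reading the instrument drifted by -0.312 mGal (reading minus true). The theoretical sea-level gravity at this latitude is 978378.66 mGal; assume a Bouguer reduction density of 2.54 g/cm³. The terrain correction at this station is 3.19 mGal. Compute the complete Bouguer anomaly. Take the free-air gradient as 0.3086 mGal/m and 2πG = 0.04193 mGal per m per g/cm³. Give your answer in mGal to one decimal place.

Drift-corrected reading = 978200.61 − (-0.312) = 978200.922 mGal
Free-air correction = 0.3086 × 262.0 = 80.85 mGal
Free-air anomaly = 978200.922 − 978378.66 + (80.85) = -96.888 mGal
Bouguer slab correction = 0.04193 × 2.54 × 262.0 = 27.90 mGal
Simple Bouguer anomaly = -96.888 − (27.90) = -124.788 mGal
Complete Bouguer anomaly = -124.788 + 3.19 = -121.598 mGal

-121.6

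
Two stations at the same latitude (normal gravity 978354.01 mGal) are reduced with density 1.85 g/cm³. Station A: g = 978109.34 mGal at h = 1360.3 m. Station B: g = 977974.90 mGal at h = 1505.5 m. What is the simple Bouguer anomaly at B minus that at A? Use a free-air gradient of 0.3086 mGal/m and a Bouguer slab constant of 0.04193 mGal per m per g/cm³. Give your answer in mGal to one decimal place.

-100.9

Δg_SB(A) = 978109.34 − 978354.01 + 0.3086×1360.3 − 0.04193×1.85×1360.3 = 69.60 mGal
Δg_SB(B) = 977974.90 − 978354.01 + 0.3086×1505.5 − 0.04193×1.85×1505.5 = -31.30 mGal
Difference = -31.30 − (69.60) = -100.90 mGal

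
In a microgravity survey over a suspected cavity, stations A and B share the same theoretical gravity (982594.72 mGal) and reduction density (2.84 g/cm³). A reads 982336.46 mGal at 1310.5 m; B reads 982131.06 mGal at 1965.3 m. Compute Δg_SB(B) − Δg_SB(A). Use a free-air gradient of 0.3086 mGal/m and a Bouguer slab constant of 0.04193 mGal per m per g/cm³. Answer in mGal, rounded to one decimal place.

Δg_SB(A) = 982336.46 − 982594.72 + 0.3086×1310.5 − 0.04193×2.84×1310.5 = -9.90 mGal
Δg_SB(B) = 982131.06 − 982594.72 + 0.3086×1965.3 − 0.04193×2.84×1965.3 = -91.20 mGal
Difference = -91.20 − (-9.90) = -81.30 mGal

-81.3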